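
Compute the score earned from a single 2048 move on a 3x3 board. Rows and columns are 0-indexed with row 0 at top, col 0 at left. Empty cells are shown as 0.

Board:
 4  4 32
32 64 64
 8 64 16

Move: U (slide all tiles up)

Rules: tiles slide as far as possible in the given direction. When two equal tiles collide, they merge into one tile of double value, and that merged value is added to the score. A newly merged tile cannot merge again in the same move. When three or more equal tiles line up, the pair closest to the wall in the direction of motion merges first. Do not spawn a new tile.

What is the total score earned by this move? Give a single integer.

Slide up:
col 0: [4, 32, 8] -> [4, 32, 8]  score +0 (running 0)
col 1: [4, 64, 64] -> [4, 128, 0]  score +128 (running 128)
col 2: [32, 64, 16] -> [32, 64, 16]  score +0 (running 128)
Board after move:
  4   4  32
 32 128  64
  8   0  16

Answer: 128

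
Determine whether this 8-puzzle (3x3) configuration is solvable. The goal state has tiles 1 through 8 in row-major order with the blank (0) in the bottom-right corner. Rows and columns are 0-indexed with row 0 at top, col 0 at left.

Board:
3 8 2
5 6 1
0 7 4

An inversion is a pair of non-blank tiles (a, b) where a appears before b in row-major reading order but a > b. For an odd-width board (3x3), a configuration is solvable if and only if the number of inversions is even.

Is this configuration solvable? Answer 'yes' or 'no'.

Inversions (pairs i<j in row-major order where tile[i] > tile[j] > 0): 14
14 is even, so the puzzle is solvable.

Answer: yes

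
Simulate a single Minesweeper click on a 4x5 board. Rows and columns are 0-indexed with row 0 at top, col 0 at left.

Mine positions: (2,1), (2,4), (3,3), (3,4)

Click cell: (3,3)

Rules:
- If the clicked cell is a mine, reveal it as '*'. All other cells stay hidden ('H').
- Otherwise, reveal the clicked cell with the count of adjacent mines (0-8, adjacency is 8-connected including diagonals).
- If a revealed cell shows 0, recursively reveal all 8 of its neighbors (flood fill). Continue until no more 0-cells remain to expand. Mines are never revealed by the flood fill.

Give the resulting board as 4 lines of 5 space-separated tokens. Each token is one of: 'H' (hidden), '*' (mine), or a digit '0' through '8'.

H H H H H
H H H H H
H H H H H
H H H * H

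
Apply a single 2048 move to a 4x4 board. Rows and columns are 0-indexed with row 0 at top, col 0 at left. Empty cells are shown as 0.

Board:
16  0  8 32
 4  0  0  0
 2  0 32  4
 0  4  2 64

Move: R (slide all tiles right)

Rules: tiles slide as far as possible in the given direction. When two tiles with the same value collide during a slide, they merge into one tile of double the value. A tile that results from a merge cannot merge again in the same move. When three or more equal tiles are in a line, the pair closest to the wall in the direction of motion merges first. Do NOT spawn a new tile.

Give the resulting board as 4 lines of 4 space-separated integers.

Answer:  0 16  8 32
 0  0  0  4
 0  2 32  4
 0  4  2 64

Derivation:
Slide right:
row 0: [16, 0, 8, 32] -> [0, 16, 8, 32]
row 1: [4, 0, 0, 0] -> [0, 0, 0, 4]
row 2: [2, 0, 32, 4] -> [0, 2, 32, 4]
row 3: [0, 4, 2, 64] -> [0, 4, 2, 64]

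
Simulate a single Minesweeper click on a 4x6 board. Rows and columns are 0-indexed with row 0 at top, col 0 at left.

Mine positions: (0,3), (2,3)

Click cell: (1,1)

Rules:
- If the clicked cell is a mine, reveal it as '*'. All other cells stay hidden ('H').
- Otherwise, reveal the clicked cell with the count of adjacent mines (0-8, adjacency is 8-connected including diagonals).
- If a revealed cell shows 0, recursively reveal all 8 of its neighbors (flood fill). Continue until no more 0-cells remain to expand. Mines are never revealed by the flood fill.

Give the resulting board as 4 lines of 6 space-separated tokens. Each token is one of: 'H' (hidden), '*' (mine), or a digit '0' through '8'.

0 0 1 H H H
0 0 2 H H H
0 0 1 H H H
0 0 1 H H H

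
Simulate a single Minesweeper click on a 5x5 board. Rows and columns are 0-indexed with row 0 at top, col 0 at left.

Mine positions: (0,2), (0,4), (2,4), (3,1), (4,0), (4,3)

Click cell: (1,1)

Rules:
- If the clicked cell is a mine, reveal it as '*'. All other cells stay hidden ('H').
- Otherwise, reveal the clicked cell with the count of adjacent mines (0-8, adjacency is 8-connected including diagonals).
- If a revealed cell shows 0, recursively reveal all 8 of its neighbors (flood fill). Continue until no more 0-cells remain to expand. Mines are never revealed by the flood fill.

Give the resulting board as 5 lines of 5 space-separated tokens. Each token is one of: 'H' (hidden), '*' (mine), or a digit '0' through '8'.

H H H H H
H 1 H H H
H H H H H
H H H H H
H H H H H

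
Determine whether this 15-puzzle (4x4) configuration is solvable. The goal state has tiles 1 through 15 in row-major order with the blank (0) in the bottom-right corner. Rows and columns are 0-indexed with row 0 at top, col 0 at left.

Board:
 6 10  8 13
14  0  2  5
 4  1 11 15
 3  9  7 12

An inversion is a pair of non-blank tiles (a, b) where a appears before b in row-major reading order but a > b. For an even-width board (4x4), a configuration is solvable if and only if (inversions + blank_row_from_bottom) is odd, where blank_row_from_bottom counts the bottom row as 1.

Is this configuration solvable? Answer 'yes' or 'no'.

Answer: no

Derivation:
Inversions: 51
Blank is in row 1 (0-indexed from top), which is row 3 counting from the bottom (bottom = 1).
51 + 3 = 54, which is even, so the puzzle is not solvable.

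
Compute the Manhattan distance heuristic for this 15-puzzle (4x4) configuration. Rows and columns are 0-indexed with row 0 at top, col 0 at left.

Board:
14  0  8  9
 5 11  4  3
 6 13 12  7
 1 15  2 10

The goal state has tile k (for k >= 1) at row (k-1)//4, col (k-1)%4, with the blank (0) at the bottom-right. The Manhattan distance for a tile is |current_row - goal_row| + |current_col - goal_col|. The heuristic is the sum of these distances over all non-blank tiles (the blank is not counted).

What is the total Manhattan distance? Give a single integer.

Answer: 35

Derivation:
Tile 14: at (0,0), goal (3,1), distance |0-3|+|0-1| = 4
Tile 8: at (0,2), goal (1,3), distance |0-1|+|2-3| = 2
Tile 9: at (0,3), goal (2,0), distance |0-2|+|3-0| = 5
Tile 5: at (1,0), goal (1,0), distance |1-1|+|0-0| = 0
Tile 11: at (1,1), goal (2,2), distance |1-2|+|1-2| = 2
Tile 4: at (1,2), goal (0,3), distance |1-0|+|2-3| = 2
Tile 3: at (1,3), goal (0,2), distance |1-0|+|3-2| = 2
Tile 6: at (2,0), goal (1,1), distance |2-1|+|0-1| = 2
Tile 13: at (2,1), goal (3,0), distance |2-3|+|1-0| = 2
Tile 12: at (2,2), goal (2,3), distance |2-2|+|2-3| = 1
Tile 7: at (2,3), goal (1,2), distance |2-1|+|3-2| = 2
Tile 1: at (3,0), goal (0,0), distance |3-0|+|0-0| = 3
Tile 15: at (3,1), goal (3,2), distance |3-3|+|1-2| = 1
Tile 2: at (3,2), goal (0,1), distance |3-0|+|2-1| = 4
Tile 10: at (3,3), goal (2,1), distance |3-2|+|3-1| = 3
Sum: 4 + 2 + 5 + 0 + 2 + 2 + 2 + 2 + 2 + 1 + 2 + 3 + 1 + 4 + 3 = 35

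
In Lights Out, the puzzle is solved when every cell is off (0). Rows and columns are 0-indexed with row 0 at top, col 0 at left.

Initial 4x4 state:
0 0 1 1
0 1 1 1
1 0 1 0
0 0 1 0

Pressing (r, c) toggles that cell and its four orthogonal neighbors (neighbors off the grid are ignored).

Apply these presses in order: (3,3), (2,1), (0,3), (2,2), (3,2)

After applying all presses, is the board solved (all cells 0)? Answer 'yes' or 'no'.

After press 1 at (3,3):
0 0 1 1
0 1 1 1
1 0 1 1
0 0 0 1

After press 2 at (2,1):
0 0 1 1
0 0 1 1
0 1 0 1
0 1 0 1

After press 3 at (0,3):
0 0 0 0
0 0 1 0
0 1 0 1
0 1 0 1

After press 4 at (2,2):
0 0 0 0
0 0 0 0
0 0 1 0
0 1 1 1

After press 5 at (3,2):
0 0 0 0
0 0 0 0
0 0 0 0
0 0 0 0

Lights still on: 0

Answer: yes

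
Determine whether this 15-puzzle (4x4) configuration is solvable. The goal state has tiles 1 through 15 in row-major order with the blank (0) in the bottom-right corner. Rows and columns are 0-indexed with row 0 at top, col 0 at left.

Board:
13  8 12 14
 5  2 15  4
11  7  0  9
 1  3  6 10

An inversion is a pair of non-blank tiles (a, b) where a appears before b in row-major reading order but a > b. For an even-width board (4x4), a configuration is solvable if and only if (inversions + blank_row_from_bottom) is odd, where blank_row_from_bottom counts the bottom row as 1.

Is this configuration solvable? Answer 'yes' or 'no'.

Inversions: 66
Blank is in row 2 (0-indexed from top), which is row 2 counting from the bottom (bottom = 1).
66 + 2 = 68, which is even, so the puzzle is not solvable.

Answer: no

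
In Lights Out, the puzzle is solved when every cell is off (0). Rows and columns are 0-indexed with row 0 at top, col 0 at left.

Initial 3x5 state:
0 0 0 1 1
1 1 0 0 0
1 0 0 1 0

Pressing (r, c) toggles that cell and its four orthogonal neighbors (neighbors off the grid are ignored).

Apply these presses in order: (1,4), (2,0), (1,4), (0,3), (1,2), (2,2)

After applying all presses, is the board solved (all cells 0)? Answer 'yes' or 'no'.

Answer: yes

Derivation:
After press 1 at (1,4):
0 0 0 1 0
1 1 0 1 1
1 0 0 1 1

After press 2 at (2,0):
0 0 0 1 0
0 1 0 1 1
0 1 0 1 1

After press 3 at (1,4):
0 0 0 1 1
0 1 0 0 0
0 1 0 1 0

After press 4 at (0,3):
0 0 1 0 0
0 1 0 1 0
0 1 0 1 0

After press 5 at (1,2):
0 0 0 0 0
0 0 1 0 0
0 1 1 1 0

After press 6 at (2,2):
0 0 0 0 0
0 0 0 0 0
0 0 0 0 0

Lights still on: 0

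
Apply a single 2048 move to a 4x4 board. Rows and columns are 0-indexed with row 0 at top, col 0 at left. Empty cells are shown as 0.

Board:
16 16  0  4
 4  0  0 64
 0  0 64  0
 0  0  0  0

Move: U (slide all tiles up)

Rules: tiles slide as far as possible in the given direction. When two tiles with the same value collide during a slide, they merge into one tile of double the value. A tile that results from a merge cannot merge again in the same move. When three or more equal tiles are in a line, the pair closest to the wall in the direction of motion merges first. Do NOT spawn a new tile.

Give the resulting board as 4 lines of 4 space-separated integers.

Slide up:
col 0: [16, 4, 0, 0] -> [16, 4, 0, 0]
col 1: [16, 0, 0, 0] -> [16, 0, 0, 0]
col 2: [0, 0, 64, 0] -> [64, 0, 0, 0]
col 3: [4, 64, 0, 0] -> [4, 64, 0, 0]

Answer: 16 16 64  4
 4  0  0 64
 0  0  0  0
 0  0  0  0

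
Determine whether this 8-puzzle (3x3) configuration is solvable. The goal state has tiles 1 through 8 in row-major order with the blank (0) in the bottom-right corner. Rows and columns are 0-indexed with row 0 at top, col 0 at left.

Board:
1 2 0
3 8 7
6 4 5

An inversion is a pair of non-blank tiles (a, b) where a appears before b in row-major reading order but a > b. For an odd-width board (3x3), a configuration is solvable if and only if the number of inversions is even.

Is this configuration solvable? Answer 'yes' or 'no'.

Inversions (pairs i<j in row-major order where tile[i] > tile[j] > 0): 9
9 is odd, so the puzzle is not solvable.

Answer: no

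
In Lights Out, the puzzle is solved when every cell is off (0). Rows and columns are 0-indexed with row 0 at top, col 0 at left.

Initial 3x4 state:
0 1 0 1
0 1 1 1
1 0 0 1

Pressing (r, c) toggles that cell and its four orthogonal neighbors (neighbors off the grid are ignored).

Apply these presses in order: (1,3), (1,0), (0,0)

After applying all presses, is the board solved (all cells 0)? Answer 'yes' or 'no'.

After press 1 at (1,3):
0 1 0 0
0 1 0 0
1 0 0 0

After press 2 at (1,0):
1 1 0 0
1 0 0 0
0 0 0 0

After press 3 at (0,0):
0 0 0 0
0 0 0 0
0 0 0 0

Lights still on: 0

Answer: yes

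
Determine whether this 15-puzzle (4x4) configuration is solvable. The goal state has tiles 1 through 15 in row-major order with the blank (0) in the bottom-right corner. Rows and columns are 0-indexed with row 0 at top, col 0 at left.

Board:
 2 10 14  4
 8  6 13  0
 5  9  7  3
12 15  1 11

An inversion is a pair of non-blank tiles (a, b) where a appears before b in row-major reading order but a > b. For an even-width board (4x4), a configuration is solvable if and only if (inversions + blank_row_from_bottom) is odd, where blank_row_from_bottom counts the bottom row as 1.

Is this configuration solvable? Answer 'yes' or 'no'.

Answer: no

Derivation:
Inversions: 49
Blank is in row 1 (0-indexed from top), which is row 3 counting from the bottom (bottom = 1).
49 + 3 = 52, which is even, so the puzzle is not solvable.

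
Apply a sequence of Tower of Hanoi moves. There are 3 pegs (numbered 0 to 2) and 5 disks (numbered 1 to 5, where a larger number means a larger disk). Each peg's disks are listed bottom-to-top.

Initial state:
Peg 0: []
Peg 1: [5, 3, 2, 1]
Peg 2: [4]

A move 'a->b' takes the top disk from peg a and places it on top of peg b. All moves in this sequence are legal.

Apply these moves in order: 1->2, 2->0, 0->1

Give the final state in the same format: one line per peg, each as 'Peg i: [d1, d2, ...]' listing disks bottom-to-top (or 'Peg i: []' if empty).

After move 1 (1->2):
Peg 0: []
Peg 1: [5, 3, 2]
Peg 2: [4, 1]

After move 2 (2->0):
Peg 0: [1]
Peg 1: [5, 3, 2]
Peg 2: [4]

After move 3 (0->1):
Peg 0: []
Peg 1: [5, 3, 2, 1]
Peg 2: [4]

Answer: Peg 0: []
Peg 1: [5, 3, 2, 1]
Peg 2: [4]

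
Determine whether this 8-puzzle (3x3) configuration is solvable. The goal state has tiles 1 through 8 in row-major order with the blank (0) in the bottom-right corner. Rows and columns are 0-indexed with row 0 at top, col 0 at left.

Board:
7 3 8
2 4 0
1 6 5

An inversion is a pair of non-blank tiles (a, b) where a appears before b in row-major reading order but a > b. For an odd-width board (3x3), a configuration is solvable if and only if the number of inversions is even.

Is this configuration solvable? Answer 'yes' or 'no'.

Inversions (pairs i<j in row-major order where tile[i] > tile[j] > 0): 16
16 is even, so the puzzle is solvable.

Answer: yes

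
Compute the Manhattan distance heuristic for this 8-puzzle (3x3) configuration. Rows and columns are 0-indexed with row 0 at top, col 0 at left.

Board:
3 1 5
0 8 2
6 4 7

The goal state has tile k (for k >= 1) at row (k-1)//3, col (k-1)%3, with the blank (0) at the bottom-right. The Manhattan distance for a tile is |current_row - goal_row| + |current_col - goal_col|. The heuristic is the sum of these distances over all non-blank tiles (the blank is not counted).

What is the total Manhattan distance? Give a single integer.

Tile 3: (0,0)->(0,2) = 2
Tile 1: (0,1)->(0,0) = 1
Tile 5: (0,2)->(1,1) = 2
Tile 8: (1,1)->(2,1) = 1
Tile 2: (1,2)->(0,1) = 2
Tile 6: (2,0)->(1,2) = 3
Tile 4: (2,1)->(1,0) = 2
Tile 7: (2,2)->(2,0) = 2
Sum: 2 + 1 + 2 + 1 + 2 + 3 + 2 + 2 = 15

Answer: 15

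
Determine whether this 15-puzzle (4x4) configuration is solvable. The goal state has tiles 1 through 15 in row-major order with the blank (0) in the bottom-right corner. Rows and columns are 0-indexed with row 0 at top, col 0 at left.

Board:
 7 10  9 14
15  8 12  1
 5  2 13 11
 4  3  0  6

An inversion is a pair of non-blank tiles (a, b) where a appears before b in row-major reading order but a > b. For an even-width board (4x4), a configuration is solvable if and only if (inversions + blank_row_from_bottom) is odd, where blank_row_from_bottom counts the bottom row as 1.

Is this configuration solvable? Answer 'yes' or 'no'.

Answer: no

Derivation:
Inversions: 65
Blank is in row 3 (0-indexed from top), which is row 1 counting from the bottom (bottom = 1).
65 + 1 = 66, which is even, so the puzzle is not solvable.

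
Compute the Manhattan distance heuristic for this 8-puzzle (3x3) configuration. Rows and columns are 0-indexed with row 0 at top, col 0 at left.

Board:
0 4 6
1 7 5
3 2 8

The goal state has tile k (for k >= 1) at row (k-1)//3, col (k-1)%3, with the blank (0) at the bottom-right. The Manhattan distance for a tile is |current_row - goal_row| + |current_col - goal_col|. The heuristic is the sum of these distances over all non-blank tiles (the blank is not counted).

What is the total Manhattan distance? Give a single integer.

Tile 4: (0,1)->(1,0) = 2
Tile 6: (0,2)->(1,2) = 1
Tile 1: (1,0)->(0,0) = 1
Tile 7: (1,1)->(2,0) = 2
Tile 5: (1,2)->(1,1) = 1
Tile 3: (2,0)->(0,2) = 4
Tile 2: (2,1)->(0,1) = 2
Tile 8: (2,2)->(2,1) = 1
Sum: 2 + 1 + 1 + 2 + 1 + 4 + 2 + 1 = 14

Answer: 14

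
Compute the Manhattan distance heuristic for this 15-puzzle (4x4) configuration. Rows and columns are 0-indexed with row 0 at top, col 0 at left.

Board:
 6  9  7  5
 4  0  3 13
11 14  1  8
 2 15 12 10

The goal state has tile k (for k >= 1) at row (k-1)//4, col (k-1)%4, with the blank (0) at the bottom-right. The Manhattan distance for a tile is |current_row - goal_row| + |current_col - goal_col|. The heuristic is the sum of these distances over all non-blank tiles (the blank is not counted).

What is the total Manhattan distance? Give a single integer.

Answer: 38

Derivation:
Tile 6: (0,0)->(1,1) = 2
Tile 9: (0,1)->(2,0) = 3
Tile 7: (0,2)->(1,2) = 1
Tile 5: (0,3)->(1,0) = 4
Tile 4: (1,0)->(0,3) = 4
Tile 3: (1,2)->(0,2) = 1
Tile 13: (1,3)->(3,0) = 5
Tile 11: (2,0)->(2,2) = 2
Tile 14: (2,1)->(3,1) = 1
Tile 1: (2,2)->(0,0) = 4
Tile 8: (2,3)->(1,3) = 1
Tile 2: (3,0)->(0,1) = 4
Tile 15: (3,1)->(3,2) = 1
Tile 12: (3,2)->(2,3) = 2
Tile 10: (3,3)->(2,1) = 3
Sum: 2 + 3 + 1 + 4 + 4 + 1 + 5 + 2 + 1 + 4 + 1 + 4 + 1 + 2 + 3 = 38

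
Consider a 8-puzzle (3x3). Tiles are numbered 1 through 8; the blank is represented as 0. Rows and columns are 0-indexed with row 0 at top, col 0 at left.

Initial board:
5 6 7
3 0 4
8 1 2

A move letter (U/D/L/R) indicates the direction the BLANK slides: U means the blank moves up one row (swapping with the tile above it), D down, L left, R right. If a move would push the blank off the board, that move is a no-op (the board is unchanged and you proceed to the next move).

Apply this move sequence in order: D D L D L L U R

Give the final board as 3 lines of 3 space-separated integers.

After move 1 (D):
5 6 7
3 1 4
8 0 2

After move 2 (D):
5 6 7
3 1 4
8 0 2

After move 3 (L):
5 6 7
3 1 4
0 8 2

After move 4 (D):
5 6 7
3 1 4
0 8 2

After move 5 (L):
5 6 7
3 1 4
0 8 2

After move 6 (L):
5 6 7
3 1 4
0 8 2

After move 7 (U):
5 6 7
0 1 4
3 8 2

After move 8 (R):
5 6 7
1 0 4
3 8 2

Answer: 5 6 7
1 0 4
3 8 2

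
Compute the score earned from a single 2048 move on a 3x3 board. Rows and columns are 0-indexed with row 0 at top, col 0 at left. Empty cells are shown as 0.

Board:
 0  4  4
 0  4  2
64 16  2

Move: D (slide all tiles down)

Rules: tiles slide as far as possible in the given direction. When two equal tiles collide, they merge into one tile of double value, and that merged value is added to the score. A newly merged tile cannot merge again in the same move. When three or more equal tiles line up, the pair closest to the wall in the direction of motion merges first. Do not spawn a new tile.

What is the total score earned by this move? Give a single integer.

Answer: 12

Derivation:
Slide down:
col 0: [0, 0, 64] -> [0, 0, 64]  score +0 (running 0)
col 1: [4, 4, 16] -> [0, 8, 16]  score +8 (running 8)
col 2: [4, 2, 2] -> [0, 4, 4]  score +4 (running 12)
Board after move:
 0  0  0
 0  8  4
64 16  4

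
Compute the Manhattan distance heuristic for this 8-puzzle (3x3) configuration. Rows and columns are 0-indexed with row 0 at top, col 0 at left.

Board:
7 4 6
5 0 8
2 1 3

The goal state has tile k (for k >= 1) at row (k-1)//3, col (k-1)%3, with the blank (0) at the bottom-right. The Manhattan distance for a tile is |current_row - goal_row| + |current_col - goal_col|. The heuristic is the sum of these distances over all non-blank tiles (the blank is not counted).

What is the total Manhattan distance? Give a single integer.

Tile 7: (0,0)->(2,0) = 2
Tile 4: (0,1)->(1,0) = 2
Tile 6: (0,2)->(1,2) = 1
Tile 5: (1,0)->(1,1) = 1
Tile 8: (1,2)->(2,1) = 2
Tile 2: (2,0)->(0,1) = 3
Tile 1: (2,1)->(0,0) = 3
Tile 3: (2,2)->(0,2) = 2
Sum: 2 + 2 + 1 + 1 + 2 + 3 + 3 + 2 = 16

Answer: 16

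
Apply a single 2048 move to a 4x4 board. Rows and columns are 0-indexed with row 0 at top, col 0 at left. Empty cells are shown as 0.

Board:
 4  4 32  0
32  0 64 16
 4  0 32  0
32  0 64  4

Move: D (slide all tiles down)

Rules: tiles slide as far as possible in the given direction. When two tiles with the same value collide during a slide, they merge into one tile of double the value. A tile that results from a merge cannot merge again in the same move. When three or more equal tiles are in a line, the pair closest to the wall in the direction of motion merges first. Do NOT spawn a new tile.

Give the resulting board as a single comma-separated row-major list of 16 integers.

Slide down:
col 0: [4, 32, 4, 32] -> [4, 32, 4, 32]
col 1: [4, 0, 0, 0] -> [0, 0, 0, 4]
col 2: [32, 64, 32, 64] -> [32, 64, 32, 64]
col 3: [0, 16, 0, 4] -> [0, 0, 16, 4]

Answer: 4, 0, 32, 0, 32, 0, 64, 0, 4, 0, 32, 16, 32, 4, 64, 4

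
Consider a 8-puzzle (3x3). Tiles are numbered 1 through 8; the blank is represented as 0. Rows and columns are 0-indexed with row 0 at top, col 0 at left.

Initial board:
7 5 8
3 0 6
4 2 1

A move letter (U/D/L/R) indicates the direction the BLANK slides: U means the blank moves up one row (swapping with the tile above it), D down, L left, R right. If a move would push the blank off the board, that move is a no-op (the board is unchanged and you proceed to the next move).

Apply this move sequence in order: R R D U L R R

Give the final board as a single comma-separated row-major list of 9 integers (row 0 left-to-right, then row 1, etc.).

After move 1 (R):
7 5 8
3 6 0
4 2 1

After move 2 (R):
7 5 8
3 6 0
4 2 1

After move 3 (D):
7 5 8
3 6 1
4 2 0

After move 4 (U):
7 5 8
3 6 0
4 2 1

After move 5 (L):
7 5 8
3 0 6
4 2 1

After move 6 (R):
7 5 8
3 6 0
4 2 1

After move 7 (R):
7 5 8
3 6 0
4 2 1

Answer: 7, 5, 8, 3, 6, 0, 4, 2, 1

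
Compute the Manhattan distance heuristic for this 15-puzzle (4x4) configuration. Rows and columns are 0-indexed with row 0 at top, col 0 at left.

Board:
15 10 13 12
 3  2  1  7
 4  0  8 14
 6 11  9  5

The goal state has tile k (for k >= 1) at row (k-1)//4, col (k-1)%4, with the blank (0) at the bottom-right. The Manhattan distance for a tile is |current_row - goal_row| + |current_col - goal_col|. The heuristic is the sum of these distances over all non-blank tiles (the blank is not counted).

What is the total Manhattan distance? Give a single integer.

Answer: 45

Derivation:
Tile 15: (0,0)->(3,2) = 5
Tile 10: (0,1)->(2,1) = 2
Tile 13: (0,2)->(3,0) = 5
Tile 12: (0,3)->(2,3) = 2
Tile 3: (1,0)->(0,2) = 3
Tile 2: (1,1)->(0,1) = 1
Tile 1: (1,2)->(0,0) = 3
Tile 7: (1,3)->(1,2) = 1
Tile 4: (2,0)->(0,3) = 5
Tile 8: (2,2)->(1,3) = 2
Tile 14: (2,3)->(3,1) = 3
Tile 6: (3,0)->(1,1) = 3
Tile 11: (3,1)->(2,2) = 2
Tile 9: (3,2)->(2,0) = 3
Tile 5: (3,3)->(1,0) = 5
Sum: 5 + 2 + 5 + 2 + 3 + 1 + 3 + 1 + 5 + 2 + 3 + 3 + 2 + 3 + 5 = 45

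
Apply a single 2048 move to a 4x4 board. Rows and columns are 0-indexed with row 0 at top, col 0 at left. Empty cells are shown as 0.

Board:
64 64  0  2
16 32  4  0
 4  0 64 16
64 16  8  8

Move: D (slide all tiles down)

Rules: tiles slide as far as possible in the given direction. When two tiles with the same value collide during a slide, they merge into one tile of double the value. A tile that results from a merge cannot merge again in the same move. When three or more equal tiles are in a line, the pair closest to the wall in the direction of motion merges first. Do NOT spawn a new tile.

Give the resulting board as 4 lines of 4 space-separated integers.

Answer: 64  0  0  0
16 64  4  2
 4 32 64 16
64 16  8  8

Derivation:
Slide down:
col 0: [64, 16, 4, 64] -> [64, 16, 4, 64]
col 1: [64, 32, 0, 16] -> [0, 64, 32, 16]
col 2: [0, 4, 64, 8] -> [0, 4, 64, 8]
col 3: [2, 0, 16, 8] -> [0, 2, 16, 8]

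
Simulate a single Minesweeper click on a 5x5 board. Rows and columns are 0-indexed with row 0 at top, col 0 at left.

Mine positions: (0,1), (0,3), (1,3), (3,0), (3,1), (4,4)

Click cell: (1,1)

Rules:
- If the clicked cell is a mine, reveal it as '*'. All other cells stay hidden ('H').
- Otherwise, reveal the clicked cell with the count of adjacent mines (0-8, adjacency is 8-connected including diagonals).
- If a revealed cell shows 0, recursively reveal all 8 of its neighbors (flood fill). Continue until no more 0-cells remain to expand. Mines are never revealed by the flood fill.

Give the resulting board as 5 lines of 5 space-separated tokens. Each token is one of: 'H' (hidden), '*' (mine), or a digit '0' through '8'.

H H H H H
H 1 H H H
H H H H H
H H H H H
H H H H H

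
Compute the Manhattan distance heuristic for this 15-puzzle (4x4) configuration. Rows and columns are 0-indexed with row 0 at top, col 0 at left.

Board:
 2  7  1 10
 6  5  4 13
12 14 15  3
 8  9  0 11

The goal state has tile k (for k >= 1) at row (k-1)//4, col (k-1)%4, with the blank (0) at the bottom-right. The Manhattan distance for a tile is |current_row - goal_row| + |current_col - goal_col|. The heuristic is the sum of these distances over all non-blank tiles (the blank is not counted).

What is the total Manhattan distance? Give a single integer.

Tile 2: at (0,0), goal (0,1), distance |0-0|+|0-1| = 1
Tile 7: at (0,1), goal (1,2), distance |0-1|+|1-2| = 2
Tile 1: at (0,2), goal (0,0), distance |0-0|+|2-0| = 2
Tile 10: at (0,3), goal (2,1), distance |0-2|+|3-1| = 4
Tile 6: at (1,0), goal (1,1), distance |1-1|+|0-1| = 1
Tile 5: at (1,1), goal (1,0), distance |1-1|+|1-0| = 1
Tile 4: at (1,2), goal (0,3), distance |1-0|+|2-3| = 2
Tile 13: at (1,3), goal (3,0), distance |1-3|+|3-0| = 5
Tile 12: at (2,0), goal (2,3), distance |2-2|+|0-3| = 3
Tile 14: at (2,1), goal (3,1), distance |2-3|+|1-1| = 1
Tile 15: at (2,2), goal (3,2), distance |2-3|+|2-2| = 1
Tile 3: at (2,3), goal (0,2), distance |2-0|+|3-2| = 3
Tile 8: at (3,0), goal (1,3), distance |3-1|+|0-3| = 5
Tile 9: at (3,1), goal (2,0), distance |3-2|+|1-0| = 2
Tile 11: at (3,3), goal (2,2), distance |3-2|+|3-2| = 2
Sum: 1 + 2 + 2 + 4 + 1 + 1 + 2 + 5 + 3 + 1 + 1 + 3 + 5 + 2 + 2 = 35

Answer: 35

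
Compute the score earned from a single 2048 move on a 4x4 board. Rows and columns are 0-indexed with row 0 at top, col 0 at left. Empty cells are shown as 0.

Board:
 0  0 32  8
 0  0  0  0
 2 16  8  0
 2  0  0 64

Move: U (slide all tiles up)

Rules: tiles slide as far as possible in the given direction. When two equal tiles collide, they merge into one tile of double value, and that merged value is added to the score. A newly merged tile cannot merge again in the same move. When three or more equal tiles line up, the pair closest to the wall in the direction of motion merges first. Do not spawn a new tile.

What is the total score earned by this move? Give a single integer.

Slide up:
col 0: [0, 0, 2, 2] -> [4, 0, 0, 0]  score +4 (running 4)
col 1: [0, 0, 16, 0] -> [16, 0, 0, 0]  score +0 (running 4)
col 2: [32, 0, 8, 0] -> [32, 8, 0, 0]  score +0 (running 4)
col 3: [8, 0, 0, 64] -> [8, 64, 0, 0]  score +0 (running 4)
Board after move:
 4 16 32  8
 0  0  8 64
 0  0  0  0
 0  0  0  0

Answer: 4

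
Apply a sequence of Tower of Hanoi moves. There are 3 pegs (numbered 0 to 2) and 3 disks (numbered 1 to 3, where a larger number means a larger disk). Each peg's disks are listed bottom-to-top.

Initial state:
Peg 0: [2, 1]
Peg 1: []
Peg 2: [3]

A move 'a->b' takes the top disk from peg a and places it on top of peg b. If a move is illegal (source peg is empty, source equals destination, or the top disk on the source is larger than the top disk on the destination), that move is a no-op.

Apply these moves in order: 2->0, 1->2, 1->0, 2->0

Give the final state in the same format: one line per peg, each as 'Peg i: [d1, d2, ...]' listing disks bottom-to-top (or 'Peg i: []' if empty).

After move 1 (2->0):
Peg 0: [2, 1]
Peg 1: []
Peg 2: [3]

After move 2 (1->2):
Peg 0: [2, 1]
Peg 1: []
Peg 2: [3]

After move 3 (1->0):
Peg 0: [2, 1]
Peg 1: []
Peg 2: [3]

After move 4 (2->0):
Peg 0: [2, 1]
Peg 1: []
Peg 2: [3]

Answer: Peg 0: [2, 1]
Peg 1: []
Peg 2: [3]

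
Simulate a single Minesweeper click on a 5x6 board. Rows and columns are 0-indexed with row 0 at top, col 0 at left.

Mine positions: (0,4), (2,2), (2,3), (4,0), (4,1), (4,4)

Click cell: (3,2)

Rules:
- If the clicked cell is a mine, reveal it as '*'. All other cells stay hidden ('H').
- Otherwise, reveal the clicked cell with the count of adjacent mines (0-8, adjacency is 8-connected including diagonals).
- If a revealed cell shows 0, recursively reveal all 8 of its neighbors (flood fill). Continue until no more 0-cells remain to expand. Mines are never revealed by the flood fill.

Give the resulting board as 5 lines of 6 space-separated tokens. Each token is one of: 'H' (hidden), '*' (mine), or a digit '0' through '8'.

H H H H H H
H H H H H H
H H H H H H
H H 3 H H H
H H H H H H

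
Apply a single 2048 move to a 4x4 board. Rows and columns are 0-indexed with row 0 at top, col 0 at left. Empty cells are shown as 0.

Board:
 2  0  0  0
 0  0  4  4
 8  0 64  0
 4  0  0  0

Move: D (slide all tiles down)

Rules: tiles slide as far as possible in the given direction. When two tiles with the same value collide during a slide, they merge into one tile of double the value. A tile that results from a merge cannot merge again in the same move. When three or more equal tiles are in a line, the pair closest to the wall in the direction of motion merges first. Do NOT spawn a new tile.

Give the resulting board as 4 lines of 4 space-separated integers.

Answer:  0  0  0  0
 2  0  0  0
 8  0  4  0
 4  0 64  4

Derivation:
Slide down:
col 0: [2, 0, 8, 4] -> [0, 2, 8, 4]
col 1: [0, 0, 0, 0] -> [0, 0, 0, 0]
col 2: [0, 4, 64, 0] -> [0, 0, 4, 64]
col 3: [0, 4, 0, 0] -> [0, 0, 0, 4]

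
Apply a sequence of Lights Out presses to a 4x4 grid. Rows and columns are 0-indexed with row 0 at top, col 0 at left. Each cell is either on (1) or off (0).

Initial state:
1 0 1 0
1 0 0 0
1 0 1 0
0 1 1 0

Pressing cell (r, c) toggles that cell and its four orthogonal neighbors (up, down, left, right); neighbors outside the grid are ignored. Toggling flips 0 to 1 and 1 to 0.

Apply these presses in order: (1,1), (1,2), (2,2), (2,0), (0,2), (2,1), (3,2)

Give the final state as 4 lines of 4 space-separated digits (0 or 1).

Answer: 1 0 1 1
1 1 0 1
1 0 1 1
1 1 1 1

Derivation:
After press 1 at (1,1):
1 1 1 0
0 1 1 0
1 1 1 0
0 1 1 0

After press 2 at (1,2):
1 1 0 0
0 0 0 1
1 1 0 0
0 1 1 0

After press 3 at (2,2):
1 1 0 0
0 0 1 1
1 0 1 1
0 1 0 0

After press 4 at (2,0):
1 1 0 0
1 0 1 1
0 1 1 1
1 1 0 0

After press 5 at (0,2):
1 0 1 1
1 0 0 1
0 1 1 1
1 1 0 0

After press 6 at (2,1):
1 0 1 1
1 1 0 1
1 0 0 1
1 0 0 0

After press 7 at (3,2):
1 0 1 1
1 1 0 1
1 0 1 1
1 1 1 1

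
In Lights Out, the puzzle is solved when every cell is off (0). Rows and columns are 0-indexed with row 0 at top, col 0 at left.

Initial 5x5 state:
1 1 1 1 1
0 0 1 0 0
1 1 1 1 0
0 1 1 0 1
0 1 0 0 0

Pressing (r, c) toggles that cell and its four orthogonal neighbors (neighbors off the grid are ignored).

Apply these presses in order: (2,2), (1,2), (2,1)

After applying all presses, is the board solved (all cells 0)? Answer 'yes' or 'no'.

After press 1 at (2,2):
1 1 1 1 1
0 0 0 0 0
1 0 0 0 0
0 1 0 0 1
0 1 0 0 0

After press 2 at (1,2):
1 1 0 1 1
0 1 1 1 0
1 0 1 0 0
0 1 0 0 1
0 1 0 0 0

After press 3 at (2,1):
1 1 0 1 1
0 0 1 1 0
0 1 0 0 0
0 0 0 0 1
0 1 0 0 0

Lights still on: 9

Answer: no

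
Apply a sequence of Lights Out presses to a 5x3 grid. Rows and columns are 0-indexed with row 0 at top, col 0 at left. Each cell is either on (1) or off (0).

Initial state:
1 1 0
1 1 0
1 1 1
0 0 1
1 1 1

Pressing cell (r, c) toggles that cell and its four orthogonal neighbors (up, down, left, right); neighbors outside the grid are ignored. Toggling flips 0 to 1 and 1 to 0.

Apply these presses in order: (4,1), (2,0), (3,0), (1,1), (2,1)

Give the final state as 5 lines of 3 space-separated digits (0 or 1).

After press 1 at (4,1):
1 1 0
1 1 0
1 1 1
0 1 1
0 0 0

After press 2 at (2,0):
1 1 0
0 1 0
0 0 1
1 1 1
0 0 0

After press 3 at (3,0):
1 1 0
0 1 0
1 0 1
0 0 1
1 0 0

After press 4 at (1,1):
1 0 0
1 0 1
1 1 1
0 0 1
1 0 0

After press 5 at (2,1):
1 0 0
1 1 1
0 0 0
0 1 1
1 0 0

Answer: 1 0 0
1 1 1
0 0 0
0 1 1
1 0 0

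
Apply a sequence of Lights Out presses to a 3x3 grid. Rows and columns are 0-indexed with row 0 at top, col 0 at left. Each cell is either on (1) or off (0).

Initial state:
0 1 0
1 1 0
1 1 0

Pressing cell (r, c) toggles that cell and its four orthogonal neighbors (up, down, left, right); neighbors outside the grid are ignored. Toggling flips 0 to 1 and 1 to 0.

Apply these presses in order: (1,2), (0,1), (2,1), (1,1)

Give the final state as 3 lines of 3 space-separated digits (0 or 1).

After press 1 at (1,2):
0 1 1
1 0 1
1 1 1

After press 2 at (0,1):
1 0 0
1 1 1
1 1 1

After press 3 at (2,1):
1 0 0
1 0 1
0 0 0

After press 4 at (1,1):
1 1 0
0 1 0
0 1 0

Answer: 1 1 0
0 1 0
0 1 0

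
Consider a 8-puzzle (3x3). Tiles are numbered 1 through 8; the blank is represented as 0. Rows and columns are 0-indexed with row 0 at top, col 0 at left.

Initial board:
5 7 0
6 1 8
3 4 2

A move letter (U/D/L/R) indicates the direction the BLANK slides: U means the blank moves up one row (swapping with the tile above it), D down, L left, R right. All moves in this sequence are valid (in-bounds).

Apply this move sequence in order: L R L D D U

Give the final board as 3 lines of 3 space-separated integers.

After move 1 (L):
5 0 7
6 1 8
3 4 2

After move 2 (R):
5 7 0
6 1 8
3 4 2

After move 3 (L):
5 0 7
6 1 8
3 4 2

After move 4 (D):
5 1 7
6 0 8
3 4 2

After move 5 (D):
5 1 7
6 4 8
3 0 2

After move 6 (U):
5 1 7
6 0 8
3 4 2

Answer: 5 1 7
6 0 8
3 4 2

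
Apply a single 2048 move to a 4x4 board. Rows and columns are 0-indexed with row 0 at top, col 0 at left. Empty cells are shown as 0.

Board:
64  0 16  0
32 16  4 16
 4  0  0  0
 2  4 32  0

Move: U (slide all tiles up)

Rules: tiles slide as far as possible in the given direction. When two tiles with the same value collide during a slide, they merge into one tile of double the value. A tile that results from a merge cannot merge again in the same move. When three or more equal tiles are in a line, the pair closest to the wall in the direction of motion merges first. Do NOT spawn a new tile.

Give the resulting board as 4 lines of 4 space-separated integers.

Answer: 64 16 16 16
32  4  4  0
 4  0 32  0
 2  0  0  0

Derivation:
Slide up:
col 0: [64, 32, 4, 2] -> [64, 32, 4, 2]
col 1: [0, 16, 0, 4] -> [16, 4, 0, 0]
col 2: [16, 4, 0, 32] -> [16, 4, 32, 0]
col 3: [0, 16, 0, 0] -> [16, 0, 0, 0]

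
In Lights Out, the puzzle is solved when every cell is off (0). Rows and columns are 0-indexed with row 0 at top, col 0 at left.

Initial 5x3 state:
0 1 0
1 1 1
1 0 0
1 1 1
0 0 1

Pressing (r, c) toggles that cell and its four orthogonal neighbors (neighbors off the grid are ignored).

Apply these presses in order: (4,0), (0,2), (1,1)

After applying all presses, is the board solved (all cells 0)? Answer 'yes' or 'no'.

After press 1 at (4,0):
0 1 0
1 1 1
1 0 0
0 1 1
1 1 1

After press 2 at (0,2):
0 0 1
1 1 0
1 0 0
0 1 1
1 1 1

After press 3 at (1,1):
0 1 1
0 0 1
1 1 0
0 1 1
1 1 1

Lights still on: 10

Answer: no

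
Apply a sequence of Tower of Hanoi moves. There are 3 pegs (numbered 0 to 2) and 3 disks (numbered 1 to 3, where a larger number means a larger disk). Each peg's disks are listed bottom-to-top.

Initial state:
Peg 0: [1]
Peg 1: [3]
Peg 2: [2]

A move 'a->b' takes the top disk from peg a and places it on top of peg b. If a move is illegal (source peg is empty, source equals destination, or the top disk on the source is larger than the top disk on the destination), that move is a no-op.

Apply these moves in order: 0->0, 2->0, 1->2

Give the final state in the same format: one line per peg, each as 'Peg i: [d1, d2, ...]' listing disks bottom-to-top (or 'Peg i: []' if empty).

Answer: Peg 0: [1]
Peg 1: [3]
Peg 2: [2]

Derivation:
After move 1 (0->0):
Peg 0: [1]
Peg 1: [3]
Peg 2: [2]

After move 2 (2->0):
Peg 0: [1]
Peg 1: [3]
Peg 2: [2]

After move 3 (1->2):
Peg 0: [1]
Peg 1: [3]
Peg 2: [2]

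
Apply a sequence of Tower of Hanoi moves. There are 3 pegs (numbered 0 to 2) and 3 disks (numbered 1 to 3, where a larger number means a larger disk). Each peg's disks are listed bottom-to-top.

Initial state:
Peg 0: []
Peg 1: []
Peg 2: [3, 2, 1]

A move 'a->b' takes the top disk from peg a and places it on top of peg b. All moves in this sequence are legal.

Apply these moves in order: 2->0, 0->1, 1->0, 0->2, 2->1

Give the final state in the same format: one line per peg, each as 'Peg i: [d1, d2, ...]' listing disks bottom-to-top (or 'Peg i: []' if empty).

Answer: Peg 0: []
Peg 1: [1]
Peg 2: [3, 2]

Derivation:
After move 1 (2->0):
Peg 0: [1]
Peg 1: []
Peg 2: [3, 2]

After move 2 (0->1):
Peg 0: []
Peg 1: [1]
Peg 2: [3, 2]

After move 3 (1->0):
Peg 0: [1]
Peg 1: []
Peg 2: [3, 2]

After move 4 (0->2):
Peg 0: []
Peg 1: []
Peg 2: [3, 2, 1]

After move 5 (2->1):
Peg 0: []
Peg 1: [1]
Peg 2: [3, 2]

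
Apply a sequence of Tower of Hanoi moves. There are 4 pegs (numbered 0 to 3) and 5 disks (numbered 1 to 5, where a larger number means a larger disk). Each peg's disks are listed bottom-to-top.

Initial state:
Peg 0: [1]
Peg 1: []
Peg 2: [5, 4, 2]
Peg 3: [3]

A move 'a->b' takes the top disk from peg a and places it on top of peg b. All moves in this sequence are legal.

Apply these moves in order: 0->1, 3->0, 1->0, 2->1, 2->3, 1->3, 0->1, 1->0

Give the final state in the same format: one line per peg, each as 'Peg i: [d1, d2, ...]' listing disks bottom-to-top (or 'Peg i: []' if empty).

After move 1 (0->1):
Peg 0: []
Peg 1: [1]
Peg 2: [5, 4, 2]
Peg 3: [3]

After move 2 (3->0):
Peg 0: [3]
Peg 1: [1]
Peg 2: [5, 4, 2]
Peg 3: []

After move 3 (1->0):
Peg 0: [3, 1]
Peg 1: []
Peg 2: [5, 4, 2]
Peg 3: []

After move 4 (2->1):
Peg 0: [3, 1]
Peg 1: [2]
Peg 2: [5, 4]
Peg 3: []

After move 5 (2->3):
Peg 0: [3, 1]
Peg 1: [2]
Peg 2: [5]
Peg 3: [4]

After move 6 (1->3):
Peg 0: [3, 1]
Peg 1: []
Peg 2: [5]
Peg 3: [4, 2]

After move 7 (0->1):
Peg 0: [3]
Peg 1: [1]
Peg 2: [5]
Peg 3: [4, 2]

After move 8 (1->0):
Peg 0: [3, 1]
Peg 1: []
Peg 2: [5]
Peg 3: [4, 2]

Answer: Peg 0: [3, 1]
Peg 1: []
Peg 2: [5]
Peg 3: [4, 2]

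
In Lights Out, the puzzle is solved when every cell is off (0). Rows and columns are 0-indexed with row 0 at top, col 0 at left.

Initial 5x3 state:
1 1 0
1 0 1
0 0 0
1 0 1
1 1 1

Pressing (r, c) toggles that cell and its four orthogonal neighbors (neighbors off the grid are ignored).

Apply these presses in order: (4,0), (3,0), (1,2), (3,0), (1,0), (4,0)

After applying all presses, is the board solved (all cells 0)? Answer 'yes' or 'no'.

After press 1 at (4,0):
1 1 0
1 0 1
0 0 0
0 0 1
0 0 1

After press 2 at (3,0):
1 1 0
1 0 1
1 0 0
1 1 1
1 0 1

After press 3 at (1,2):
1 1 1
1 1 0
1 0 1
1 1 1
1 0 1

After press 4 at (3,0):
1 1 1
1 1 0
0 0 1
0 0 1
0 0 1

After press 5 at (1,0):
0 1 1
0 0 0
1 0 1
0 0 1
0 0 1

After press 6 at (4,0):
0 1 1
0 0 0
1 0 1
1 0 1
1 1 1

Lights still on: 9

Answer: no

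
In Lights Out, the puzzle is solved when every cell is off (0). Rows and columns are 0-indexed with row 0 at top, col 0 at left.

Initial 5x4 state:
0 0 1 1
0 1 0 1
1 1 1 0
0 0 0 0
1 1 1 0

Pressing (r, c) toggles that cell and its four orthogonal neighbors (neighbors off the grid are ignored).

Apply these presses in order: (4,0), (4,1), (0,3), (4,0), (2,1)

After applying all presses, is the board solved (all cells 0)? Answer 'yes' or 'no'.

Answer: yes

Derivation:
After press 1 at (4,0):
0 0 1 1
0 1 0 1
1 1 1 0
1 0 0 0
0 0 1 0

After press 2 at (4,1):
0 0 1 1
0 1 0 1
1 1 1 0
1 1 0 0
1 1 0 0

After press 3 at (0,3):
0 0 0 0
0 1 0 0
1 1 1 0
1 1 0 0
1 1 0 0

After press 4 at (4,0):
0 0 0 0
0 1 0 0
1 1 1 0
0 1 0 0
0 0 0 0

After press 5 at (2,1):
0 0 0 0
0 0 0 0
0 0 0 0
0 0 0 0
0 0 0 0

Lights still on: 0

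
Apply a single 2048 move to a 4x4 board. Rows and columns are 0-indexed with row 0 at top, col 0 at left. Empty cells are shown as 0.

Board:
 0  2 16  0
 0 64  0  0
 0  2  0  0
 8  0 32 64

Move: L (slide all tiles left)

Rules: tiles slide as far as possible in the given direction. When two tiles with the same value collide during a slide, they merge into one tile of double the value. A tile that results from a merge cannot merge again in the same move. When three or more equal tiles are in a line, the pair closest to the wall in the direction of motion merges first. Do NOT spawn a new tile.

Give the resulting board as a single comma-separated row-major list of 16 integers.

Slide left:
row 0: [0, 2, 16, 0] -> [2, 16, 0, 0]
row 1: [0, 64, 0, 0] -> [64, 0, 0, 0]
row 2: [0, 2, 0, 0] -> [2, 0, 0, 0]
row 3: [8, 0, 32, 64] -> [8, 32, 64, 0]

Answer: 2, 16, 0, 0, 64, 0, 0, 0, 2, 0, 0, 0, 8, 32, 64, 0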